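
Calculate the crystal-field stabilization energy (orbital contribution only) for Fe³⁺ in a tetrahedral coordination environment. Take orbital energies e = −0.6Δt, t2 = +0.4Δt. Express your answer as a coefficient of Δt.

Fe is in group 8, so Fe³⁺ is d⁵ (8 − 3 = 5).
Tetrahedral fields are weak (Δₜ ≈ 4/9 Δₒ), so electrons fill high-spin.
Configuration: e^2 t2^3.
CFSE = 2(-0.6Δt) + 3(0.4Δt) = -1.2Δt + 1.2Δt = 0.0Δt.

0.0 Δt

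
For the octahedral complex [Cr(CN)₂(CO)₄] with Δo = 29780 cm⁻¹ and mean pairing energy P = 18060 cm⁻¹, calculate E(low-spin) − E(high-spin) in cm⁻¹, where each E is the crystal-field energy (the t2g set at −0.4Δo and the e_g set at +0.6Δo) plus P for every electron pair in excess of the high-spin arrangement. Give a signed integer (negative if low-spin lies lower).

Ligand charges: 2×(-1) from CN⁻ and 4×(+0) from CO sum to -2; with overall charge +0, Cr is +2.
Cr sits in group 6; removing 2 electrons leaves Cr²⁺ with 6 − 2 = 4 d electrons.
High-spin d⁴ fills as t2g^3 e_g^1 with CFSE 3(−0.4) + 1(+0.6) = -0.6Δo = -17868 cm⁻¹.
Low-spin t2g^4 e_g^0 gives -1.6Δo = -47648 cm⁻¹, but forming 1 extra pair costs 1P = 18060 cm⁻¹, so E(LS) = -47648 + 18060 = -29588 cm⁻¹.
The difference is -29588 − (-17868) = -11720 cm⁻¹, so low-spin lies lower.

-11720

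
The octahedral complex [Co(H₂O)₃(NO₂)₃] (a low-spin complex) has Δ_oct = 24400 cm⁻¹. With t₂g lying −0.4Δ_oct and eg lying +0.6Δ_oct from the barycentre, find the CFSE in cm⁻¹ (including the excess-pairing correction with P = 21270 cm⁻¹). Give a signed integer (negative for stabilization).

Ligand charges: 3×(+0) from H₂O and 3×(-1) from NO₂⁻ sum to -3; with overall charge +0, Co is +3.
Co³⁺: group 9, so d-count = 9 − 3 = 6.
The d⁶ electrons fill as t₂g⁶ eg⁰.
CFSE(orbital) = 6×(-0.4Δ_oct) + 0×(0.6Δ_oct) = -2.4Δ_oct; with Δ_oct = 24400 cm⁻¹ that is -58560 cm⁻¹.
High-spin d⁶ would be t₂g⁴ eg² with 1 pair; low-spin has 3, so 2 excess pairs cost +2P = +42540 cm⁻¹.
Combining: -58560 + 42540 = -16020 cm⁻¹.

-16020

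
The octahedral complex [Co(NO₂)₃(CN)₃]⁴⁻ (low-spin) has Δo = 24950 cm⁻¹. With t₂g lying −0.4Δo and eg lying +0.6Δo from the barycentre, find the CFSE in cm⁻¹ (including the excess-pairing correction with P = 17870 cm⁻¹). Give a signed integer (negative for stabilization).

Ligand charges: 3×(-1) from NO₂⁻ and 3×(-1) from CN⁻ sum to -6; with overall charge -4, Co is +2.
Co sits in group 9; removing 2 electrons leaves Co²⁺ with 9 − 2 = 7 d electrons.
Configuration: t₂g⁶ eg¹.
CFSE(orbital) = 6×(-0.4Δo) + 1×(0.6Δo) = -1.8Δo; with Δo = 24950 cm⁻¹ that is -44910 cm⁻¹.
Pairing penalty: 3 pairs vs 2 in the high-spin reference → 1 extra × P = 17870 cm⁻¹.
Net CFSE = -44910 + 17870 = -27040 cm⁻¹.

-27040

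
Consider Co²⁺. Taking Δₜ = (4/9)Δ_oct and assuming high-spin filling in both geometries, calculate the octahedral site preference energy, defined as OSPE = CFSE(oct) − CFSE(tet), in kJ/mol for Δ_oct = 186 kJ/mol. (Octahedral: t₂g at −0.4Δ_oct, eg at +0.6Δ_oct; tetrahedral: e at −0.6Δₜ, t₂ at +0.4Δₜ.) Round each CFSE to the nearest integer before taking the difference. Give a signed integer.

Co²⁺: group 9, so d-count = 9 − 2 = 7.
Octahedral high-spin t2g^5 e_g^2: CFSE = -0.8 × 186 = -149 kJ/mol.
Tetrahedral e^4 t2^3 gives -1.2Δₜ = -1.2 × (4/9) × 186 = -99 kJ/mol.
Subtracting, OSPE = -149 − (-99) = -50 kJ/mol.

-50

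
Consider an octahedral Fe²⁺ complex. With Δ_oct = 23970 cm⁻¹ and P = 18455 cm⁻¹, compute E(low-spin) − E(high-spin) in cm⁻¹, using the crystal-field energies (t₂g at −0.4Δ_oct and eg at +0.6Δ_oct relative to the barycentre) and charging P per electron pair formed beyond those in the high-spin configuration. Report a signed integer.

Fe²⁺: group 8, so d-count = 8 − 2 = 6.
High-spin: t₂g⁴ eg², CFSE = -0.4Δ_oct = -9588 cm⁻¹.
Low-spin: t₂g⁶ eg⁰, orbital CFSE = -2.4Δ_oct = -57528 cm⁻¹; plus 2 excess pairs × P = +36910 cm⁻¹; total -20618 cm⁻¹.
The difference is -20618 − (-9588) = -11030 cm⁻¹, so low-spin lies lower.

-11030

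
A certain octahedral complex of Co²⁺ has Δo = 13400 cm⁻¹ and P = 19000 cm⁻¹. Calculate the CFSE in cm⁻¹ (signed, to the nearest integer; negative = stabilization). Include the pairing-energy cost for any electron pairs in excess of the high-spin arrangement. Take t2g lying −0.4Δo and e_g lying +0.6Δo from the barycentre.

Co is in group 9, so Co²⁺ is d⁷ (9 − 2 = 7).
With Δo < P the complex is high-spin.
Filling d⁷ accordingly: t2g^5 e_g^2.
Orbital CFSE = -0.8Δo = -0.8 × 13400 = -10720 cm⁻¹.
High-spin has no excess pairs, so no pairing correction applies.

-10720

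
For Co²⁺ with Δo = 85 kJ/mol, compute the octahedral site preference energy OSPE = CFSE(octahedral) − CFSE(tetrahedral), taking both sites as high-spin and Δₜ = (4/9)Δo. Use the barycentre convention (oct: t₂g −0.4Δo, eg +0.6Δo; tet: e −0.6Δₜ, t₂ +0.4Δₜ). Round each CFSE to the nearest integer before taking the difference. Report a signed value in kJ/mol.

Co sits in group 9; removing 2 electrons leaves Co²⁺ with 9 − 2 = 7 d electrons.
In an octahedral site d⁷ (HS) is t2g^5 e_g^2, giving CFSE(oct) = -0.8Δo = -68 kJ/mol.
Tetrahedral e^4 t2^3 gives -1.2Δₜ = -1.2 × (4/9) × 85 = -45 kJ/mol.
Subtracting, OSPE = -68 − (-45) = -23 kJ/mol.

-23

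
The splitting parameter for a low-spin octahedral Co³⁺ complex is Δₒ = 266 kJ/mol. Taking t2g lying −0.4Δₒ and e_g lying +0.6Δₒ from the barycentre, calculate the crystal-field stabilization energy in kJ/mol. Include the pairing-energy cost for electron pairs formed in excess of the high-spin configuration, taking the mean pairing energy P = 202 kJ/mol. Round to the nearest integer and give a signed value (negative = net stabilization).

-234

Co³⁺: group 9, so d-count = 9 − 3 = 6.
Electron filling gives t2g^6 e_g^0.
CFSE(orbital) = 6×(-0.4Δₒ) + 0×(0.6Δₒ) = -2.4Δₒ; with Δₒ = 266 kJ/mol that is -638 kJ/mol.
Pairing penalty: 3 pairs vs 1 in the high-spin reference → 2 extra × P = 404 kJ/mol.
Overall CFSE = -638 + 404 = -234 kJ/mol.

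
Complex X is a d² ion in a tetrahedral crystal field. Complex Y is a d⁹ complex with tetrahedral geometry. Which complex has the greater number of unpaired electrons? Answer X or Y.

X: Tetrahedral fields are weak (Δₜ ≈ 4/9 Δₒ), so electrons fill high-spin; e² t₂⁰ → 2 unpaired.
Y: Tetrahedral fields are weak (Δₜ ≈ 4/9 Δₒ), so electrons fill high-spin; e^4 t2^5 → 1 unpaired.
So X has more unpaired electrons.

X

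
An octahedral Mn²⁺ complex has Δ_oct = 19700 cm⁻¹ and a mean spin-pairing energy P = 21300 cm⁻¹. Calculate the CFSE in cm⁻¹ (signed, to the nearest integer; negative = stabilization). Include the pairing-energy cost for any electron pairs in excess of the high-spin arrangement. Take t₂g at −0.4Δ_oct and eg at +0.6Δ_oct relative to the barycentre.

0

Group 7 minus oxidation state +2 gives a d⁵ configuration for Mn²⁺.
Δ_oct < P, so pairing is avoided: the ground state is high-spin.
Filling d⁵ accordingly: t₂g³ eg².
Orbital CFSE = 0.0Δ_oct = 0.0 × 19700 = 0 cm⁻¹.
High-spin has no excess pairs, so no pairing correction applies.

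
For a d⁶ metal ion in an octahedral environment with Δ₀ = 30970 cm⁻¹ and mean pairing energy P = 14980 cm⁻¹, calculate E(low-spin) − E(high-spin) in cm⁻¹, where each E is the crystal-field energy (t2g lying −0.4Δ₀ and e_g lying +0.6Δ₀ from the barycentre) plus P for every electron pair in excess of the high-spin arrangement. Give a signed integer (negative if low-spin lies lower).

-31980

High-spin d⁶ fills as t2g^4 e_g^2 with CFSE 4(−0.4) + 2(+0.6) = -0.4Δ₀ = -12388 cm⁻¹.
Low-spin t2g^6 e_g^0 gives -2.4Δ₀ = -74328 cm⁻¹, but forming 2 extra pairs costs 2P = 29960 cm⁻¹, so E(LS) = -74328 + 29960 = -44368 cm⁻¹.
Thus E(LS) − E(HS) = -31980 cm⁻¹.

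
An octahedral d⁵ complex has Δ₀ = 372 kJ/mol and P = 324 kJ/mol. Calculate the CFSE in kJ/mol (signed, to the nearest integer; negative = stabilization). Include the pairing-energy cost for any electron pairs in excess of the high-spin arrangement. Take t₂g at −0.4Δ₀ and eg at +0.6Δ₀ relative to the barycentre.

-96

Here Δ₀ > P (372 > 324), so the low-spin state is favoured.
Configuration: t₂g⁵ eg⁰.
Orbital CFSE = -2.0Δ₀ = -2.0 × 372 = -744 kJ/mol.
Excess pairs vs high-spin: 2 − 0 = 2; pairing cost = +648 kJ/mol.
Net CFSE = -744 + 648 = -96 kJ/mol.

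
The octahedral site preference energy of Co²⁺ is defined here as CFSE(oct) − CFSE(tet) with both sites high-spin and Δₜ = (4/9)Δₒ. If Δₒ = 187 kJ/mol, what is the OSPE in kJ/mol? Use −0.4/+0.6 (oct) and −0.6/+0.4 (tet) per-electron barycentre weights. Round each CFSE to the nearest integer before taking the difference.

-50

Co²⁺: group 9, so d-count = 9 − 2 = 7.
Octahedral high-spin t2g^5 e_g^2: CFSE = -0.8 × 187 = -150 kJ/mol.
Tetrahedral: e^4 t2^3, CFSE = 4(−0.6) + 3(+0.4) = -1.2Δₜ = -1.2 × (4/9) × 187 = -100 kJ/mol.
OSPE = CFSE(oct) − CFSE(tet) = -150 − (-100) = -50 kJ/mol.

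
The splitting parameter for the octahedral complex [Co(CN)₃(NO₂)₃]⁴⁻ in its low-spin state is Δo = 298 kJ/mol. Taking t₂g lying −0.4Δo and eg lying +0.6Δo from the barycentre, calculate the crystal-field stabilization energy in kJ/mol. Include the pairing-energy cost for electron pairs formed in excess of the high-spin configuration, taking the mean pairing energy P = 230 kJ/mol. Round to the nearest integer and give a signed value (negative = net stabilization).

Ligand charges: 3×(-1) from CN⁻ and 3×(-1) from NO₂⁻ sum to -6; with overall charge -4, Co is +2.
Co is in group 9, so Co²⁺ is d⁷ (9 − 2 = 7).
Configuration: t₂g⁶ eg¹.
The orbital stabilization is -1.8Δo = -1.8 × 298 = -536 kJ/mol.
High-spin d⁷ would be t₂g⁵ eg² with 2 pairs; low-spin has 3, so 1 excess pair costs +1P = +230 kJ/mol.
Combining: -536 + 230 = -306 kJ/mol.

-306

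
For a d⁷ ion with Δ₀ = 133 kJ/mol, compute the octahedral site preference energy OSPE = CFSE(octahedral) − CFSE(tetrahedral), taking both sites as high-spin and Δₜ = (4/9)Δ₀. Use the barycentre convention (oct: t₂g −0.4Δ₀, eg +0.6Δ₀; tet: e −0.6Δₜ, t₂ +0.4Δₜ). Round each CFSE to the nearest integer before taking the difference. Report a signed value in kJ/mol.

-35

Octahedral (high-spin): t2g^5 e_g^2, CFSE = 5(−0.4) + 2(+0.6) = -0.8Δ₀ = -0.8 × 133 = -106 kJ/mol.
Tetrahedral: e^4 t2^3, CFSE = 4(−0.6) + 3(+0.4) = -1.2Δₜ = -1.2 × (4/9) × 133 = -71 kJ/mol.
OSPE = CFSE(oct) − CFSE(tet) = -106 − (-71) = -35 kJ/mol.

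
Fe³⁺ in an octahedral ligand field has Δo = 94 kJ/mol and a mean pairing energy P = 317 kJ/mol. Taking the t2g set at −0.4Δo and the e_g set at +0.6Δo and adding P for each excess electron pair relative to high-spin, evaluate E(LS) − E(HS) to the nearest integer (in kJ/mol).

446

Fe sits in group 8; removing 3 electrons leaves Fe³⁺ with 8 − 3 = 5 d electrons.
High-spin: t2g^3 e_g^2, CFSE = 0.0Δo = 0 kJ/mol.
Low-spin: t2g^5 e_g^0, orbital CFSE = -2.0Δo = -188 kJ/mol; plus 2 excess pairs × P = +634 kJ/mol; total 446 kJ/mol.
E(LS) − E(HS) = 446 − (0) = 446 kJ/mol.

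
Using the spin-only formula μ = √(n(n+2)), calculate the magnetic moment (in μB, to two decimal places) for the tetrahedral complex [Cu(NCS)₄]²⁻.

Each NCS⁻ contributes -1; 4 × (-1) = -4. With overall charge -2, Cu is in the +2 oxidation state.
Cu²⁺: group 11, so d-count = 11 − 2 = 9.
Tetrahedral splitting is small, so the complex is high-spin.
Configuration: e^4 t2^5 → 1 unpaired electron.
μ(spin-only) = √[1(1+2)] = √3 ≈ 1.73 μB.

1.73 μB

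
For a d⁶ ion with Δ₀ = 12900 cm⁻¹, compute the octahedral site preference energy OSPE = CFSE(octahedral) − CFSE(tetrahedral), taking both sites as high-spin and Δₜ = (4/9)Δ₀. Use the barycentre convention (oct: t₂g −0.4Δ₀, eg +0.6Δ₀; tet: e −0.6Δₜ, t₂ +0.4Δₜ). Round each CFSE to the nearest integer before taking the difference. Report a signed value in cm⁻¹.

-1720

In an octahedral site d⁶ (HS) is t2g^4 e_g^2, giving CFSE(oct) = -0.4Δ₀ = -5160 cm⁻¹.
Tetrahedral: e^3 t2^3, CFSE = 3(−0.6) + 3(+0.4) = -0.6Δₜ = -0.6 × (4/9) × 12900 = -3440 cm⁻¹.
Subtracting, OSPE = -5160 − (-3440) = -1720 cm⁻¹.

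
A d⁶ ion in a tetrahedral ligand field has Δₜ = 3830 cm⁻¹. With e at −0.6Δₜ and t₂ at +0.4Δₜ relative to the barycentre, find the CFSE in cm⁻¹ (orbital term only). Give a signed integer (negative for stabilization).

-2298

With tetrahedral geometry the complex is necessarily high-spin.
Electron filling gives e³ t₂³.
The orbital stabilization is -0.6Δₜ = -0.6 × 3830 = -2298 cm⁻¹.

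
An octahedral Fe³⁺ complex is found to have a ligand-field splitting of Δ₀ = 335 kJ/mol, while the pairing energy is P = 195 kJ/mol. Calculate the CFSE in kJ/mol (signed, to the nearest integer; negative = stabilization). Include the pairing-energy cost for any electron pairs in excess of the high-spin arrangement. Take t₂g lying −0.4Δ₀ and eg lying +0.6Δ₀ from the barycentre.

Fe is in group 8, so Fe³⁺ is d⁵ (8 − 3 = 5).
Here Δ₀ > P (335 > 195), so the low-spin state is favoured.
Configuration: t₂g⁵ eg⁰.
Orbital CFSE = -2.0Δ₀ = -2.0 × 335 = -670 kJ/mol.
Excess pairs vs high-spin: 2 − 0 = 2; pairing cost = +390 kJ/mol.
Net CFSE = -670 + 390 = -280 kJ/mol.

-280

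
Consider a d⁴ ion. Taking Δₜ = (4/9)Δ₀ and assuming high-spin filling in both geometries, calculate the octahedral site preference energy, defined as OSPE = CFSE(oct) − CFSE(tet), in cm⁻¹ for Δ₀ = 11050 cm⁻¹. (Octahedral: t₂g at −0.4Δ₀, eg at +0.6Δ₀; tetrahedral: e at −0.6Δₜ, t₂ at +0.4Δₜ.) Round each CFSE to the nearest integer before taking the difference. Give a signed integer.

Octahedral high-spin t₂g³ eg¹: CFSE = -0.6 × 11050 = -6630 cm⁻¹.
In a tetrahedral site the filling is e² t₂²: CFSE(tet) = -0.4Δₜ = -0.4 × (4/9)(11050) = -1964 cm⁻¹.
OSPE = CFSE(oct) − CFSE(tet) = -6630 − (-1964) = -4666 cm⁻¹.

-4666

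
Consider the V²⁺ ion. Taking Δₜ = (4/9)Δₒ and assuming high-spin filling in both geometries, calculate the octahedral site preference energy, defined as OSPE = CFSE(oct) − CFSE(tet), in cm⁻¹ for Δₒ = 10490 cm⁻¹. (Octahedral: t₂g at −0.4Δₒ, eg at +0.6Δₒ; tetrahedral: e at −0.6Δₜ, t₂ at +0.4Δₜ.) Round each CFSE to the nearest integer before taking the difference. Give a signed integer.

V²⁺: group 5, so d-count = 5 − 2 = 3.
Octahedral (high-spin): t₂g³ eg⁰, CFSE = 3(−0.4) + 0(+0.6) = -1.2Δₒ = -1.2 × 10490 = -12588 cm⁻¹.
In a tetrahedral site the filling is e² t₂¹: CFSE(tet) = -0.8Δₜ = -0.8 × (4/9)(10490) = -3730 cm⁻¹.
OSPE = -12588 − (-3730) = -8858 cm⁻¹.

-8858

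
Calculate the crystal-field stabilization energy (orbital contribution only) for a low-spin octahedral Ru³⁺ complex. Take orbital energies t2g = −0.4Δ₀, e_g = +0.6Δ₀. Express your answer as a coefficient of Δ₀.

-2.0 Δ₀

Group 8 minus oxidation state +3 gives a d⁵ configuration for Ru³⁺.
Configuration: t2g^5 e_g^0.
CFSE = 5(-0.4Δ₀) + 0(0.6Δ₀) = -2.0Δ₀ + 0.0Δ₀ = -2.0Δ₀.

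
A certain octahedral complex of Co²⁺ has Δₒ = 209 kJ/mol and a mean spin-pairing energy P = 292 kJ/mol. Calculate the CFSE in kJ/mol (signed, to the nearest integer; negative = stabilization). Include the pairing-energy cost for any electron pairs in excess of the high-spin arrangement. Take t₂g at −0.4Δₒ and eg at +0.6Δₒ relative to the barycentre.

-167

Co sits in group 9; removing 2 electrons leaves Co²⁺ with 9 − 2 = 7 d electrons.
With Δₒ < P the complex is high-spin.
That gives t₂g⁵ eg².
Orbital CFSE = -0.8Δₒ = -0.8 × 209 = -167 kJ/mol.
High-spin has no excess pairs, so no pairing correction applies.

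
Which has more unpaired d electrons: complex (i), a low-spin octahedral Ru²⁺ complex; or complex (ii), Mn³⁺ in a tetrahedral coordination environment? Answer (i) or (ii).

(ii)

(i): Ru²⁺: group 8, so d-count = 8 − 2 = 6; t₂g⁶ eg⁰ → 0 unpaired.
(ii): Group 7 minus oxidation state +3 gives a d⁴ configuration for Mn³⁺; With tetrahedral geometry the complex is necessarily high-spin; e² t₂² → 4 unpaired.
So (ii) has more unpaired electrons.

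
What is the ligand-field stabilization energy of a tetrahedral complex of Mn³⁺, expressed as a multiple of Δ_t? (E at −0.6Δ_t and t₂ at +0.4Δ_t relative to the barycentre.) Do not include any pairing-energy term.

-0.4 Δ_t

Group 7 minus oxidation state +3 gives a d⁴ configuration for Mn³⁺.
Tetrahedral splitting is small, so the complex is high-spin.
Configuration: e² t₂².
CFSE = 2(-0.6Δ_t) + 2(0.4Δ_t) = -1.2Δ_t + 0.8Δ_t = -0.4Δ_t.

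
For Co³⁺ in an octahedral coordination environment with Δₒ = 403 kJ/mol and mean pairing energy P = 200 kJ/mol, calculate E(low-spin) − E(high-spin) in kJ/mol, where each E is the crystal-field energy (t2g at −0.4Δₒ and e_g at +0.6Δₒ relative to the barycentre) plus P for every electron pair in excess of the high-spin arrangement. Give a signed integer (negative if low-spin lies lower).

Co is in group 9, so Co³⁺ is d⁶ (9 − 3 = 6).
In the high-spin limit (t2g^4 e_g^2) the orbital term is -0.4Δₒ = -161 kJ/mol, with no excess pairing.
Low-spin t2g^6 e_g^0 gives -2.4Δₒ = -967 kJ/mol, but forming 2 extra pairs costs 2P = 400 kJ/mol, so E(LS) = -967 + 400 = -567 kJ/mol.
Thus E(LS) − E(HS) = -406 kJ/mol.

-406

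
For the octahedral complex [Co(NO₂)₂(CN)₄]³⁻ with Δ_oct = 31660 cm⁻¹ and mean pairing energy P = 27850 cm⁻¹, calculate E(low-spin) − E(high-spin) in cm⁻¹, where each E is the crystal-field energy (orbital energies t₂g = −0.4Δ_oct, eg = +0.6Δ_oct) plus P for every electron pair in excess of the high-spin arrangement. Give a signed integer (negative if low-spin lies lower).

-7620

Ligand charges: 2×(-1) from NO₂⁻ and 4×(-1) from CN⁻ sum to -6; with overall charge -3, Co is +3.
Co sits in group 9; removing 3 electrons leaves Co³⁺ with 9 − 3 = 6 d electrons.
In the high-spin limit (t₂g⁴ eg²) the orbital term is -0.4Δ_oct = -12664 cm⁻¹, with no excess pairing.
For low-spin the configuration is t₂g⁶ eg⁰: orbital energy -2.4 × 31660 = -75984 cm⁻¹, and 2 additional pairs relative to high-spin add 55700 cm⁻¹, giving -20284 cm⁻¹.
Thus E(LS) − E(HS) = -7620 cm⁻¹.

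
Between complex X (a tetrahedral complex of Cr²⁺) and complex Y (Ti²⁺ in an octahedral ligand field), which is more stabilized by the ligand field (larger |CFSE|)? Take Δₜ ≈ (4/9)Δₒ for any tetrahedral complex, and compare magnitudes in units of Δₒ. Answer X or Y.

X: Cr is in group 6, so Cr²⁺ is d⁴ (6 − 2 = 4); Tetrahedral splitting is small, so the complex is high-spin; e² t₂², CFSE = -0.4Δₜ ≈ -0.18Δₒ.
Y: Ti is in group 4, so Ti²⁺ is d² (4 − 2 = 2); For octahedral d² the high- and low-spin configurations coincide; t₂g² eg⁰, CFSE = -0.8Δₒ.
So Y has the larger |CFSE|.

Y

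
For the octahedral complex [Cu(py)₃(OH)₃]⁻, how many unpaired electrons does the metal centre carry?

1

Ligand charges: 3×(+0) from py and 3×(-1) from OH⁻ sum to -3; with overall charge -1, Cu is +2.
Cu²⁺: group 11, so d-count = 11 − 2 = 9.
Configuration: t2g^6 e_g^3, giving 1 unpaired electron.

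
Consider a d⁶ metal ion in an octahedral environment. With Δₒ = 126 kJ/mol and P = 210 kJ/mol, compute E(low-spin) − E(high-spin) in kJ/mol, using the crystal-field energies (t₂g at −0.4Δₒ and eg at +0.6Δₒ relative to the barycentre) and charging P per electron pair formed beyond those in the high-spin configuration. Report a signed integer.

High-spin d⁶ fills as t₂g⁴ eg² with CFSE 4(−0.4) + 2(+0.6) = -0.4Δₒ = -50 kJ/mol.
Low-spin t₂g⁶ eg⁰ gives -2.4Δₒ = -302 kJ/mol, but forming 2 extra pairs costs 2P = 420 kJ/mol, so E(LS) = -302 + 420 = 118 kJ/mol.
Thus E(LS) − E(HS) = 168 kJ/mol.

168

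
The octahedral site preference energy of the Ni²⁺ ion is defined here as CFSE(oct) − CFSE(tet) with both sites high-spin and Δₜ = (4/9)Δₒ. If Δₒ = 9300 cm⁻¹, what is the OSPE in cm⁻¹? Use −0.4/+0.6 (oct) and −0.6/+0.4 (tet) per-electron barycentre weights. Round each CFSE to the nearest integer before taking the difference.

Ni is in group 10, so Ni²⁺ is d⁸ (10 − 2 = 8).
Octahedral (high-spin): t₂g⁶ eg², CFSE = 6(−0.4) + 2(+0.6) = -1.2Δₒ = -1.2 × 9300 = -11160 cm⁻¹.
Tetrahedral e⁴ t₂⁴ gives -0.8Δₜ = -0.8 × (4/9) × 9300 = -3307 cm⁻¹.
OSPE = CFSE(oct) − CFSE(tet) = -11160 − (-3307) = -7853 cm⁻¹.

-7853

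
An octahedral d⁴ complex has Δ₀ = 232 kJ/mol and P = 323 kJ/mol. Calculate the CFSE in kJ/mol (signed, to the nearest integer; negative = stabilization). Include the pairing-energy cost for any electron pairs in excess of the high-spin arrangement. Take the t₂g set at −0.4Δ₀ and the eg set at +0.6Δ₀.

-139

Δ₀ < P, so pairing is avoided: the ground state is high-spin.
That gives t₂g³ eg¹.
Orbital CFSE = -0.6Δ₀ = -0.6 × 232 = -139 kJ/mol.
High-spin has no excess pairs, so no pairing correction applies.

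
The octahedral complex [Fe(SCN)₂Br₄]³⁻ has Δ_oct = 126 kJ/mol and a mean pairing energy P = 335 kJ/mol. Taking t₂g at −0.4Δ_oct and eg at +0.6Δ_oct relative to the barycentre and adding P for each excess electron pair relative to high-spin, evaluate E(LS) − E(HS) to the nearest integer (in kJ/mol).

418

Ligand charges: 2×(-1) from SCN⁻ and 4×(-1) from Br⁻ sum to -6; with overall charge -3, Fe is +3.
Group 8 minus oxidation state +3 gives a d⁵ configuration for Fe³⁺.
High-spin: t₂g³ eg², CFSE = 0.0Δ_oct = 0 kJ/mol.
For low-spin the configuration is t₂g⁵ eg⁰: orbital energy -2.0 × 126 = -252 kJ/mol, and 2 additional pairs relative to high-spin add 670 kJ/mol, giving 418 kJ/mol.
The difference is 418 − (0) = 418 kJ/mol, so high-spin lies lower.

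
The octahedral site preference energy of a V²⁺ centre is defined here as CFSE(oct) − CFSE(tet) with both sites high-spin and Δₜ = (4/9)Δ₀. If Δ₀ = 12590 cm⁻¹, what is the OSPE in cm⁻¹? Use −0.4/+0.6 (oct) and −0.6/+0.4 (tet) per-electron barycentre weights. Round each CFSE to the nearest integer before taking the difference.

-10632

V sits in group 5; removing 2 electrons leaves V²⁺ with 5 − 2 = 3 d electrons.
Octahedral high-spin t2g^3 e_g^0: CFSE = -1.2 × 12590 = -15108 cm⁻¹.
Tetrahedral e^2 t2^1 gives -0.8Δₜ = -0.8 × (4/9) × 12590 = -4476 cm⁻¹.
OSPE = -15108 − (-4476) = -10632 cm⁻¹.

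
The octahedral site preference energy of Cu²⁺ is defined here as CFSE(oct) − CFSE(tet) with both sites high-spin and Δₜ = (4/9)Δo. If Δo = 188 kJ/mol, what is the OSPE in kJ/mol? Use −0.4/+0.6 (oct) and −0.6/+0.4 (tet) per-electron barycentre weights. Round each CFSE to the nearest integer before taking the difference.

Cu²⁺: group 11, so d-count = 11 − 2 = 9.
Octahedral (high-spin): t₂g⁶ eg³, CFSE = 6(−0.4) + 3(+0.6) = -0.6Δo = -0.6 × 188 = -113 kJ/mol.
Tetrahedral: e⁴ t₂⁵, CFSE = 4(−0.6) + 5(+0.4) = -0.4Δₜ = -0.4 × (4/9) × 188 = -33 kJ/mol.
Subtracting, OSPE = -113 − (-33) = -80 kJ/mol.

-80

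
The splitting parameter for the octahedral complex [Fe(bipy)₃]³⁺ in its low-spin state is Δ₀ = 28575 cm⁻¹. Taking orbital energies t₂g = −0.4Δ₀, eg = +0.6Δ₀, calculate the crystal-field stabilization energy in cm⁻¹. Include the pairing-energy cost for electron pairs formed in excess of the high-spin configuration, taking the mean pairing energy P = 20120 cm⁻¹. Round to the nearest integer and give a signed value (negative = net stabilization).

-16910

bipy is neutral, so the +3 overall charge sits on Fe: oxidation state +3.
Fe sits in group 8; removing 3 electrons leaves Fe³⁺ with 8 − 3 = 5 d electrons.
Electron filling gives t₂g⁵ eg⁰.
Orbital CFSE = 5(-0.4) + 0(0.6) = -2.0Δ₀ = -2.0 × 28575 = -57150 cm⁻¹.
High-spin d⁵ would be t₂g³ eg² with 0 pairs; low-spin has 2, so 2 excess pairs cost +2P = +40240 cm⁻¹.
Net CFSE = -57150 + 40240 = -16910 cm⁻¹.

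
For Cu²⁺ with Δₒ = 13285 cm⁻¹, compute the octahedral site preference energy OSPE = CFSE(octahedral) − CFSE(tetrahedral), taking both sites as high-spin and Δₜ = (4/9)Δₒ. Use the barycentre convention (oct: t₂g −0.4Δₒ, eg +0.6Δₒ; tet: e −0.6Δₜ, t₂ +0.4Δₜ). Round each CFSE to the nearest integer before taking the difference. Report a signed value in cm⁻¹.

Cu sits in group 11; removing 2 electrons leaves Cu²⁺ with 11 − 2 = 9 d electrons.
Octahedral high-spin t₂g⁶ eg³: CFSE = -0.6 × 13285 = -7971 cm⁻¹.
In a tetrahedral site the filling is e⁴ t₂⁵: CFSE(tet) = -0.4Δₜ = -0.4 × (4/9)(13285) = -2362 cm⁻¹.
OSPE = -7971 − (-2362) = -5609 cm⁻¹.

-5609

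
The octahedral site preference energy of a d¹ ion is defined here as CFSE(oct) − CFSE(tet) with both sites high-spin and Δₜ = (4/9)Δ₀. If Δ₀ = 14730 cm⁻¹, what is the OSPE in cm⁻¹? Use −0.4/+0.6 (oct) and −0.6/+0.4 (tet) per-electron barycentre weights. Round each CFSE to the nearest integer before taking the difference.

Octahedral high-spin t₂g¹ eg⁰: CFSE = -0.4 × 14730 = -5892 cm⁻¹.
Tetrahedral: e¹ t₂⁰, CFSE = 1(−0.6) + 0(+0.4) = -0.6Δₜ = -0.6 × (4/9) × 14730 = -3928 cm⁻¹.
OSPE = -5892 − (-3928) = -1964 cm⁻¹.

-1964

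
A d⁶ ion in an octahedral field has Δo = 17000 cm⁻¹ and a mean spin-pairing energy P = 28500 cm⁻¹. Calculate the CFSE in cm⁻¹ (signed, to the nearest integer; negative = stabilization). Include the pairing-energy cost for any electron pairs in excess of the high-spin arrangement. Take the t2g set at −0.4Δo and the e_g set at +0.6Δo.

-6800

Since Δo = 17000 cm⁻¹ < P = 28500 cm⁻¹, the complex adopts the high-spin configuration.
Configuration: t2g^4 e_g^2.
Orbital CFSE = -0.4Δo = -0.4 × 17000 = -6800 cm⁻¹.
High-spin has no excess pairs, so no pairing correction applies.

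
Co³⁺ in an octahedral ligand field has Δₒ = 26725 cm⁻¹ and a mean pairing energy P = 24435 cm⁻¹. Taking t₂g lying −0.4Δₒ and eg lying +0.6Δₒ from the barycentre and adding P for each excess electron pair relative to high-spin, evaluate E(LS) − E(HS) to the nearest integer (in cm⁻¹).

-4580

Co is in group 9, so Co³⁺ is d⁶ (9 − 3 = 6).
High-spin: t₂g⁴ eg², CFSE = -0.4Δₒ = -10690 cm⁻¹.
Low-spin t₂g⁶ eg⁰ gives -2.4Δₒ = -64140 cm⁻¹, but forming 2 extra pairs costs 2P = 48870 cm⁻¹, so E(LS) = -64140 + 48870 = -15270 cm⁻¹.
E(LS) − E(HS) = -15270 − (-10690) = -4580 cm⁻¹.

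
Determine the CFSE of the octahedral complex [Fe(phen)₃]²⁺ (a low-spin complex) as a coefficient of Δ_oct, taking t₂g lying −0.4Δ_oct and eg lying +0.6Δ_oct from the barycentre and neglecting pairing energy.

-2.4 Δ_oct

phen is neutral, so the +2 overall charge sits on Fe: oxidation state +2.
Fe²⁺: group 8, so d-count = 8 − 2 = 6.
Configuration: t₂g⁶ eg⁰.
CFSE = 6(-0.4Δ_oct) + 0(0.6Δ_oct) = -2.4Δ_oct + 0.0Δ_oct = -2.4Δ_oct.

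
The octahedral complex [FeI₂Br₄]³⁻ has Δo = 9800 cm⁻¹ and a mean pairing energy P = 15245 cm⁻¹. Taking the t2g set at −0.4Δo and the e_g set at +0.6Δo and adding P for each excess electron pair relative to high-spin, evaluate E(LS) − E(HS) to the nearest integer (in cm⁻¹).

10890

Ligand charges: 2×(-1) from I⁻ and 4×(-1) from Br⁻ sum to -6; with overall charge -3, Fe is +3.
Fe is in group 8, so Fe³⁺ is d⁵ (8 − 3 = 5).
High-spin d⁵ fills as t2g^3 e_g^2 with CFSE 3(−0.4) + 2(+0.6) = 0.0Δo = 0 cm⁻¹.
For low-spin the configuration is t2g^5 e_g^0: orbital energy -2.0 × 9800 = -19600 cm⁻¹, and 2 additional pairs relative to high-spin add 30490 cm⁻¹, giving 10890 cm⁻¹.
E(LS) − E(HS) = 10890 − (0) = 10890 cm⁻¹.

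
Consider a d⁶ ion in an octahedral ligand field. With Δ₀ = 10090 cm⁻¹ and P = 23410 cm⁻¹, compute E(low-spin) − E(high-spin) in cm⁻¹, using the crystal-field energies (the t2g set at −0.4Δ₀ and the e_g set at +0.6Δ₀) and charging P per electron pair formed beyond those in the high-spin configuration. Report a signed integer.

26640

High-spin d⁶ fills as t2g^4 e_g^2 with CFSE 4(−0.4) + 2(+0.6) = -0.4Δ₀ = -4036 cm⁻¹.
For low-spin the configuration is t2g^6 e_g^0: orbital energy -2.4 × 10090 = -24216 cm⁻¹, and 2 additional pairs relative to high-spin add 46820 cm⁻¹, giving 22604 cm⁻¹.
The difference is 22604 − (-4036) = 26640 cm⁻¹, so high-spin lies lower.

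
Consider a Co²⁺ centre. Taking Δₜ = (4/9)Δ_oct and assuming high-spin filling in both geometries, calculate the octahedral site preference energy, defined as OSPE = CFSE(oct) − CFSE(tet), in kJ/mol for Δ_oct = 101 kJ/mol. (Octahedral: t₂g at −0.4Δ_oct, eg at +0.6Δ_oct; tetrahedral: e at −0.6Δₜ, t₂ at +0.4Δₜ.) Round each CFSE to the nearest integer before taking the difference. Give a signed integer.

-27

Co sits in group 9; removing 2 electrons leaves Co²⁺ with 9 − 2 = 7 d electrons.
In an octahedral site d⁷ (HS) is t₂g⁵ eg², giving CFSE(oct) = -0.8Δ_oct = -81 kJ/mol.
Tetrahedral: e⁴ t₂³, CFSE = 4(−0.6) + 3(+0.4) = -1.2Δₜ = -1.2 × (4/9) × 101 = -54 kJ/mol.
Subtracting, OSPE = -81 − (-54) = -27 kJ/mol.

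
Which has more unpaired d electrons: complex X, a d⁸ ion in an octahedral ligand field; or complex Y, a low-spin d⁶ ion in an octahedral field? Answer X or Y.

X

X: t2g^6 e_g^2 → 2 unpaired.
Y: t₂g⁶ eg⁰ → 0 unpaired.
So X has more unpaired electrons.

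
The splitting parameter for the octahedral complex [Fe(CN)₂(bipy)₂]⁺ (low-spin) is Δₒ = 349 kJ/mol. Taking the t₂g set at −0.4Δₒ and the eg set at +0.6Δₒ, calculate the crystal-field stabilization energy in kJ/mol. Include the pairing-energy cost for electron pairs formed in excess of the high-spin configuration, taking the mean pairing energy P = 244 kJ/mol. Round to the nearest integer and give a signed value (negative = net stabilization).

-210

Ligand charges: 2×(-1) from CN⁻ and 2×(+0) from bipy sum to -2; with overall charge +1, Fe is +3.
Fe sits in group 8; removing 3 electrons leaves Fe³⁺ with 8 − 3 = 5 d electrons.
The d⁵ electrons fill as t₂g⁵ eg⁰.
Orbital CFSE = 5(-0.4) + 0(0.6) = -2.0Δₒ = -2.0 × 349 = -698 kJ/mol.
High-spin d⁵ would be t₂g³ eg² with 0 pairs; low-spin has 2, so 2 excess pairs cost +2P = +488 kJ/mol.
Combining: -698 + 488 = -210 kJ/mol.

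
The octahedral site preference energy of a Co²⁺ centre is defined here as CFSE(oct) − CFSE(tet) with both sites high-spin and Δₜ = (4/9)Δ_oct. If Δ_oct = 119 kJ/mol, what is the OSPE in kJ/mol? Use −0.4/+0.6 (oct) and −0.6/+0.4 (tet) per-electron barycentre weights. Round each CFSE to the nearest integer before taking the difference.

-32

Co is in group 9, so Co²⁺ is d⁷ (9 − 2 = 7).
Octahedral high-spin t₂g⁵ eg²: CFSE = -0.8 × 119 = -95 kJ/mol.
Tetrahedral e⁴ t₂³ gives -1.2Δₜ = -1.2 × (4/9) × 119 = -63 kJ/mol.
OSPE = CFSE(oct) − CFSE(tet) = -95 − (-63) = -32 kJ/mol.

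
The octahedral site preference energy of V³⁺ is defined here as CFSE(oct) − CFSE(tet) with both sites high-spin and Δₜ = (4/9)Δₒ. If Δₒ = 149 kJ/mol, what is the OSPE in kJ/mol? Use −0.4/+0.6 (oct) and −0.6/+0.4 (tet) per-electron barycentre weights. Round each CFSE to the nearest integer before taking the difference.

V is in group 5, so V³⁺ is d² (5 − 3 = 2).
In an octahedral site d² (HS) is t₂g² eg⁰, giving CFSE(oct) = -0.8Δₒ = -119 kJ/mol.
Tetrahedral e² t₂⁰ gives -1.2Δₜ = -1.2 × (4/9) × 149 = -79 kJ/mol.
OSPE = CFSE(oct) − CFSE(tet) = -119 − (-79) = -40 kJ/mol.

-40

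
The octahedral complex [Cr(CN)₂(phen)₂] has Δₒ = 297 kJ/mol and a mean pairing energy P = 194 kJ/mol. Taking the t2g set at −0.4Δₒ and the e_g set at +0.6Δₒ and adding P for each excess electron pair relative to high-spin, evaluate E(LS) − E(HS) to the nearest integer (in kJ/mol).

-103

Ligand charges: 2×(-1) from CN⁻ and 2×(+0) from phen sum to -2; with overall charge +0, Cr is +2.
Cr²⁺: group 6, so d-count = 6 − 2 = 4.
High-spin: t2g^3 e_g^1, CFSE = -0.6Δₒ = -178 kJ/mol.
For low-spin the configuration is t2g^4 e_g^0: orbital energy -1.6 × 297 = -475 kJ/mol, and 1 additional pair relative to high-spin adds 194 kJ/mol, giving -281 kJ/mol.
Thus E(LS) − E(HS) = -103 kJ/mol.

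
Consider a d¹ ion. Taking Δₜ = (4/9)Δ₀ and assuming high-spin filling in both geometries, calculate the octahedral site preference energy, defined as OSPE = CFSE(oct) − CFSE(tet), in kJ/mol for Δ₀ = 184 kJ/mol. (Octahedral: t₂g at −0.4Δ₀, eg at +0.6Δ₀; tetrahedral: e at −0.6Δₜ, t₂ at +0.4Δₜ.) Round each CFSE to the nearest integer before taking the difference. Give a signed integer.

Octahedral high-spin t2g^1 e_g^0: CFSE = -0.4 × 184 = -74 kJ/mol.
Tetrahedral e^1 t2^0 gives -0.6Δₜ = -0.6 × (4/9) × 184 = -49 kJ/mol.
Subtracting, OSPE = -74 − (-49) = -25 kJ/mol.

-25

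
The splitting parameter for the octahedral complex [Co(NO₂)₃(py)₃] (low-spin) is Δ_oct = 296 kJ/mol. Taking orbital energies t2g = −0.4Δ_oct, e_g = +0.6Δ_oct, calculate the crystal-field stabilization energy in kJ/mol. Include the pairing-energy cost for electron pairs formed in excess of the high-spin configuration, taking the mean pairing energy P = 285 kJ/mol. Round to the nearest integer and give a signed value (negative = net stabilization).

Ligand charges: 3×(-1) from NO₂⁻ and 3×(+0) from py sum to -3; with overall charge +0, Co is +3.
Group 9 minus oxidation state +3 gives a d⁶ configuration for Co³⁺.
Configuration: t2g^6 e_g^0.
CFSE(orbital) = 6×(-0.4Δ_oct) + 0×(0.6Δ_oct) = -2.4Δ_oct; with Δ_oct = 296 kJ/mol that is -710 kJ/mol.
Relative to high-spin t2g^4 e_g^2 (1 paired), the low-spin configuration has 2 additional pairs, contributing +2 × 285 = +570 kJ/mol.
Net CFSE = -710 + 570 = -140 kJ/mol.

-140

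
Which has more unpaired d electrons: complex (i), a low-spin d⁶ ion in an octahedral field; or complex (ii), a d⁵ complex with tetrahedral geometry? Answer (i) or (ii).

(ii)

(i): t₂g⁶ eg⁰ → 0 unpaired.
(ii): With tetrahedral geometry the complex is necessarily high-spin; e² t₂³ → 5 unpaired.
So (ii) has more unpaired electrons.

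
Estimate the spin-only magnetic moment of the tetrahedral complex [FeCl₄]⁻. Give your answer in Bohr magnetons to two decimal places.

5.92 Bohr magnetons

Each Cl⁻ contributes -1; 4 × (-1) = -4. With overall charge -1, Fe is in the +3 oxidation state.
Fe³⁺: group 8, so d-count = 8 − 3 = 5.
With tetrahedral geometry the complex is necessarily high-spin.
Configuration: e² t₂³ → 5 unpaired electrons.
μ(spin-only) = √[5(5+2)] = √35 ≈ 5.92 Bohr magnetons.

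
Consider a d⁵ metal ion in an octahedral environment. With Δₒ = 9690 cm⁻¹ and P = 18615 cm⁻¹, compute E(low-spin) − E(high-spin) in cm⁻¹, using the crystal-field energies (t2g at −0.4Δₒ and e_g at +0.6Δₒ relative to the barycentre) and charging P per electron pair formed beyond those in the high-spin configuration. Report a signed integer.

17850

High-spin: t2g^3 e_g^2, CFSE = 0.0Δₒ = 0 cm⁻¹.
Low-spin: t2g^5 e_g^0, orbital CFSE = -2.0Δₒ = -19380 cm⁻¹; plus 2 excess pairs × P = +37230 cm⁻¹; total 17850 cm⁻¹.
E(LS) − E(HS) = 17850 − (0) = 17850 cm⁻¹.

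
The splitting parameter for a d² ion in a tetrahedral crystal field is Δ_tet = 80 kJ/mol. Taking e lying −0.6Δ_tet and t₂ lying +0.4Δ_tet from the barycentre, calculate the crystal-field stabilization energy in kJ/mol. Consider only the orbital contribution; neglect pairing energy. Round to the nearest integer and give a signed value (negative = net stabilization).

-96

Tetrahedral fields are weak (Δₜ ≈ 4/9 Δₒ), so electrons fill high-spin.
Configuration: e² t₂⁰.
CFSE(orbital) = 2×(-0.6Δ_tet) + 0×(0.4Δ_tet) = -1.2Δ_tet; with Δ_tet = 80 kJ/mol that is -96 kJ/mol.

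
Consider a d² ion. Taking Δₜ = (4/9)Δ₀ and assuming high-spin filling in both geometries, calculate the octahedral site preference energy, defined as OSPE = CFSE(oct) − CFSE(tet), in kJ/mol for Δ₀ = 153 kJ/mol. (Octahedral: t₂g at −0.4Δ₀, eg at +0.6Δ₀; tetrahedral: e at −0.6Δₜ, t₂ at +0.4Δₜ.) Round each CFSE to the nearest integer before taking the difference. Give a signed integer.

Octahedral high-spin t2g^2 e_g^0: CFSE = -0.8 × 153 = -122 kJ/mol.
In a tetrahedral site the filling is e^2 t2^0: CFSE(tet) = -1.2Δₜ = -1.2 × (4/9)(153) = -82 kJ/mol.
OSPE = -122 − (-82) = -40 kJ/mol.

-40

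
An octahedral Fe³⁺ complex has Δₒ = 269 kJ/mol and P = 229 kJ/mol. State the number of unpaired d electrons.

1

Fe is in group 8, so Fe³⁺ is d⁵ (8 − 3 = 5).
Since Δₒ = 269 kJ/mol > P = 229 kJ/mol, the complex adopts the low-spin configuration.
That gives t2g^5 e_g^0.
Unpaired electrons: 1.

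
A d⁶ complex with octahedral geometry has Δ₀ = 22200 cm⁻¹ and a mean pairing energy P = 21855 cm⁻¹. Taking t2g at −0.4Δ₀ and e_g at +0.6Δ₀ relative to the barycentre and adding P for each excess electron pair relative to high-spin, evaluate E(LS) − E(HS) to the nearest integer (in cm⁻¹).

-690

High-spin: t2g^4 e_g^2, CFSE = -0.4Δ₀ = -8880 cm⁻¹.
For low-spin the configuration is t2g^6 e_g^0: orbital energy -2.4 × 22200 = -53280 cm⁻¹, and 2 additional pairs relative to high-spin add 43710 cm⁻¹, giving -9570 cm⁻¹.
The difference is -9570 − (-8880) = -690 cm⁻¹, so low-spin lies lower.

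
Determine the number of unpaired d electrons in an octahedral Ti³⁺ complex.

1

Ti³⁺: group 4, so d-count = 4 − 3 = 1.
Configuration: t2g^1 e_g^0, giving 1 unpaired electron.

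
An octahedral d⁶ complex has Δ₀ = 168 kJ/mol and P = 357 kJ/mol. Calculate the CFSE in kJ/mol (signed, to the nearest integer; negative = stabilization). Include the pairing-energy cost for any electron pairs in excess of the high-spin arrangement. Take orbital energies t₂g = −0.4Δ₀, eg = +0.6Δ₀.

Since Δ₀ = 168 kJ/mol < P = 357 kJ/mol, the complex adopts the high-spin configuration.
That gives t₂g⁴ eg².
Orbital CFSE = -0.4Δ₀ = -0.4 × 168 = -67 kJ/mol.
High-spin has no excess pairs, so no pairing correction applies.

-67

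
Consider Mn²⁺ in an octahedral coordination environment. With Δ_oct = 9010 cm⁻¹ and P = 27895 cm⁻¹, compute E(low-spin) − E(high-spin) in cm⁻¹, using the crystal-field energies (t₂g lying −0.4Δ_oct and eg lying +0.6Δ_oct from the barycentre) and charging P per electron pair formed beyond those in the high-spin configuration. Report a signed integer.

37770

Mn sits in group 7; removing 2 electrons leaves Mn²⁺ with 7 − 2 = 5 d electrons.
In the high-spin limit (t₂g³ eg²) the orbital term is 0.0Δ_oct = 0 cm⁻¹, with no excess pairing.
Low-spin t₂g⁵ eg⁰ gives -2.0Δ_oct = -18020 cm⁻¹, but forming 2 extra pairs costs 2P = 55790 cm⁻¹, so E(LS) = -18020 + 55790 = 37770 cm⁻¹.
The difference is 37770 − (0) = 37770 cm⁻¹, so high-spin lies lower.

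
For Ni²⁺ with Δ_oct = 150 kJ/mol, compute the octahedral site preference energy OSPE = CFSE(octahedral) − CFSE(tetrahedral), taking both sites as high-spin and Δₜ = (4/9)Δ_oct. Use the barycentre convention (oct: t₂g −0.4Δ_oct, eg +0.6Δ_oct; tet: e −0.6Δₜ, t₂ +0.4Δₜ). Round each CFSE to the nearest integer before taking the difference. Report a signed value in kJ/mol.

Ni is in group 10, so Ni²⁺ is d⁸ (10 − 2 = 8).
In an octahedral site d⁸ (HS) is t2g^6 e_g^2, giving CFSE(oct) = -1.2Δ_oct = -180 kJ/mol.
Tetrahedral: e^4 t2^4, CFSE = 4(−0.6) + 4(+0.4) = -0.8Δₜ = -0.8 × (4/9) × 150 = -53 kJ/mol.
Subtracting, OSPE = -180 − (-53) = -127 kJ/mol.

-127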